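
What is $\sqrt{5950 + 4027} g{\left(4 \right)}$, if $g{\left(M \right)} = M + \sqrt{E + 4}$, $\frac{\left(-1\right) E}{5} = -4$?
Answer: $2 \sqrt{9977} \left(2 + \sqrt{6}\right) \approx 888.87$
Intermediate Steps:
$E = 20$ ($E = \left(-5\right) \left(-4\right) = 20$)
$g{\left(M \right)} = M + 2 \sqrt{6}$ ($g{\left(M \right)} = M + \sqrt{20 + 4} = M + \sqrt{24} = M + 2 \sqrt{6}$)
$\sqrt{5950 + 4027} g{\left(4 \right)} = \sqrt{5950 + 4027} \left(4 + 2 \sqrt{6}\right) = \sqrt{9977} \left(4 + 2 \sqrt{6}\right)$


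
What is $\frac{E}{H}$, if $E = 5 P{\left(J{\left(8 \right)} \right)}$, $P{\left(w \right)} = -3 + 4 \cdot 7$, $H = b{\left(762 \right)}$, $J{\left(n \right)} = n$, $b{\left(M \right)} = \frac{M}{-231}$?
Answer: $- \frac{9625}{254} \approx -37.894$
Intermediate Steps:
$b{\left(M \right)} = - \frac{M}{231}$ ($b{\left(M \right)} = M \left(- \frac{1}{231}\right) = - \frac{M}{231}$)
$H = - \frac{254}{77}$ ($H = \left(- \frac{1}{231}\right) 762 = - \frac{254}{77} \approx -3.2987$)
$P{\left(w \right)} = 25$ ($P{\left(w \right)} = -3 + 28 = 25$)
$E = 125$ ($E = 5 \cdot 25 = 125$)
$\frac{E}{H} = \frac{125}{- \frac{254}{77}} = 125 \left(- \frac{77}{254}\right) = - \frac{9625}{254}$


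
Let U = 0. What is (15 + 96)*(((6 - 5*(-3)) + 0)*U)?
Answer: 0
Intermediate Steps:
(15 + 96)*(((6 - 5*(-3)) + 0)*U) = (15 + 96)*(((6 - 5*(-3)) + 0)*0) = 111*(((6 + 15) + 0)*0) = 111*((21 + 0)*0) = 111*(21*0) = 111*0 = 0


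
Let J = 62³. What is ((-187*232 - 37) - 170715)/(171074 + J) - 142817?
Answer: -29234889785/204701 ≈ -1.4282e+5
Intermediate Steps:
J = 238328
((-187*232 - 37) - 170715)/(171074 + J) - 142817 = ((-187*232 - 37) - 170715)/(171074 + 238328) - 142817 = ((-43384 - 37) - 170715)/409402 - 142817 = (-43421 - 170715)*(1/409402) - 142817 = -214136*1/409402 - 142817 = -107068/204701 - 142817 = -29234889785/204701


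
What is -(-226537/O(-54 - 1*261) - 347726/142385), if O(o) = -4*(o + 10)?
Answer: 6535939293/34741940 ≈ 188.13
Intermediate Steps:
O(o) = -40 - 4*o (O(o) = -4*(10 + o) = -40 - 4*o)
-(-226537/O(-54 - 1*261) - 347726/142385) = -(-226537/(-40 - 4*(-54 - 1*261)) - 347726/142385) = -(-226537/(-40 - 4*(-54 - 261)) - 347726*1/142385) = -(-226537/(-40 - 4*(-315)) - 347726/142385) = -(-226537/(-40 + 1260) - 347726/142385) = -(-226537/1220 - 347726/142385) = -1*(-6535939293/34741940) = 6535939293/34741940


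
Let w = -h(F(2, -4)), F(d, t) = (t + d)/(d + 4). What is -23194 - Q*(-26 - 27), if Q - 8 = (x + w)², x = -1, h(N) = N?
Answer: -204718/9 ≈ -22746.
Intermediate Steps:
F(d, t) = (d + t)/(4 + d)
w = ⅓ (w = -(2 - 4)/(4 + 2) = -(-2)/6 = -1*(-⅓) = ⅓ ≈ 0.33333)
Q = 76/9 (Q = 8 + (-1 + ⅓)² = 8 + (-⅔)² = 8 + 4/9 = 76/9 ≈ 8.4444)
-23194 - Q*(-26 - 27) = -23194 - 76*(-26 - 27)/9 = -23194 - 76*(-53)/9 = -23194 - 1*(-4028/9) = -23194 + 4028/9 = -204718/9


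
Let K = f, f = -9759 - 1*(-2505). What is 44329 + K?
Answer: 37075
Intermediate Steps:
f = -7254 (f = -9759 + 2505 = -7254)
K = -7254
44329 + K = 44329 - 7254 = 37075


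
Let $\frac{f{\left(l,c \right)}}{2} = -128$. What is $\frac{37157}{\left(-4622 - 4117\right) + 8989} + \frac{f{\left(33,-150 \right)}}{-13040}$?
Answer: $\frac{6057391}{40750} \approx 148.65$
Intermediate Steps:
$f{\left(l,c \right)} = -256$ ($f{\left(l,c \right)} = 2 \left(-128\right) = -256$)
$\frac{37157}{\left(-4622 - 4117\right) + 8989} + \frac{f{\left(33,-150 \right)}}{-13040} = \frac{37157}{\left(-4622 - 4117\right) + 8989} - \frac{256}{-13040} = \frac{37157}{-8739 + 8989} - - \frac{16}{815} = \frac{37157}{250} + \frac{16}{815} = \frac{6057391}{40750}$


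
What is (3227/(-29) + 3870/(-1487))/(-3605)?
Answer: 4910779/155458415 ≈ 0.031589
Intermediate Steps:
(3227/(-29) + 3870/(-1487))/(-3605) = (3227*(-1/29) + 3870*(-1/1487))*(-1/3605) = (-3227/29 - 3870/1487)*(-1/3605) = -4910779/43123*(-1/3605) = 4910779/155458415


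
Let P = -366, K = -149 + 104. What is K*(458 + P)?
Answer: -4140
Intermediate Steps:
K = -45
K*(458 + P) = -45*(458 - 366) = -45*92 = -4140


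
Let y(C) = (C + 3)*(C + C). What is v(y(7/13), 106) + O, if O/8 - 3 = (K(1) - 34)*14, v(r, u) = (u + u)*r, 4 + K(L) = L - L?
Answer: -578680/169 ≈ -3424.1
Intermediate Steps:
K(L) = -4 (K(L) = -4 + (L - L) = -4 + 0 = -4)
y(C) = 2*C*(3 + C) (y(C) = (3 + C)*(2*C) = 2*C*(3 + C))
v(r, u) = 2*r*u (v(r, u) = (2*u)*r = 2*r*u)
O = -4232 (O = 24 + 8*((-4 - 34)*14) = 24 + 8*(-38*14) = 24 + 8*(-532) = 24 - 4256 = -4232)
v(y(7/13), 106) + O = 2*(2*(7/13)*(3 + 7/13))*106 - 4232 = 2*(2*(7/13)*(46/13))*106 - 4232 = 2*(644/169)*106 - 4232 = 136528/169 - 4232 = -578680/169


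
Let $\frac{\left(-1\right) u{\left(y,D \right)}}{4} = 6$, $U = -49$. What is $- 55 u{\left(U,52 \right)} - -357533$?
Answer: $358853$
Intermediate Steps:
$u{\left(y,D \right)} = -24$ ($u{\left(y,D \right)} = \left(-4\right) 6 = -24$)
$- 55 u{\left(U,52 \right)} - -357533 = \left(-55\right) \left(-24\right) - -357533 = 1320 + 357533 = 358853$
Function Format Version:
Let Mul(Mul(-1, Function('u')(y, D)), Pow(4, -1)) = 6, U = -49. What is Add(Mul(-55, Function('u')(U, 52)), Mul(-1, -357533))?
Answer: 358853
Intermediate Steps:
Function('u')(y, D) = -24 (Function('u')(y, D) = Mul(-4, 6) = -24)
Add(Mul(-55, Function('u')(U, 52)), Mul(-1, -357533)) = Add(Mul(-55, -24), Mul(-1, -357533)) = Add(1320, 357533) = 358853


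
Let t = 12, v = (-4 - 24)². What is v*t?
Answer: 9408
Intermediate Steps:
v = 784 (v = (-28)² = 784)
v*t = 784*12 = 9408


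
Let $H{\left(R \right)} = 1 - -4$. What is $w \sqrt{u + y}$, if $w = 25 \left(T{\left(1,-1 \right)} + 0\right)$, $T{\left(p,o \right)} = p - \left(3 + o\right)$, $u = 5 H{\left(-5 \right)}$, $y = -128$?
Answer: $- 25 i \sqrt{103} \approx - 253.72 i$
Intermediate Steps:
$H{\left(R \right)} = 5$ ($H{\left(R \right)} = 1 + 4 = 5$)
$u = 25$ ($u = 5 \cdot 5 = 25$)
$T{\left(p,o \right)} = -3 + p - o$
$w = -25$ ($w = 25 \left(\left(-3 + 1 - -1\right) + 0\right) = 25 \left(\left(-3 + 1 + 1\right) + 0\right) = 25 \left(-1 + 0\right) = 25 \left(-1\right) = -25$)
$w \sqrt{u + y} = - 25 \sqrt{25 - 128} = - 25 \sqrt{-103} = - 25 i \sqrt{103}$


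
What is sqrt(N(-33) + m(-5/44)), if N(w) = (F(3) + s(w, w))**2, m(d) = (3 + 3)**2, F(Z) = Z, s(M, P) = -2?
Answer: sqrt(37) ≈ 6.0828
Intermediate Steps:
m(d) = 36 (m(d) = 6**2 = 36)
N(w) = 1 (N(w) = (3 - 2)**2 = 1**2 = 1)
sqrt(N(-33) + m(-5/44)) = sqrt(1 + 36) = sqrt(37)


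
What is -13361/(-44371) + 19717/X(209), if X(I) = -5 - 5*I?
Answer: -860833957/46589550 ≈ -18.477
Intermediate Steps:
-13361/(-44371) + 19717/X(209) = -13361/(-44371) + 19717/(-5 - 5*209) = -13361*(-1/44371) + 19717/(-5 - 1045) = 13361/44371 + 19717/(-1050) = 13361/44371 + 19717*(-1/1050) = 13361/44371 - 19717/1050 = -860833957/46589550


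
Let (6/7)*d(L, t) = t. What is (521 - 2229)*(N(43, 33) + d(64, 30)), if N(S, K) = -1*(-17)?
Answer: -88816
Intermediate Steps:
N(S, K) = 17
d(L, t) = 7*t/6
(521 - 2229)*(N(43, 33) + d(64, 30)) = (521 - 2229)*(17 + (7/6)*30) = -1708*(17 + 35) = -1708*52 = -88816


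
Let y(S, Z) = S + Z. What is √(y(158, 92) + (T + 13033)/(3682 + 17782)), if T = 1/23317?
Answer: √3923198035909263041/125119022 ≈ 15.831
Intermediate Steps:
T = 1/23317 ≈ 4.2887e-5
√(y(158, 92) + (T + 13033)/(3682 + 17782)) = √((158 + 92) + (1/23317 + 13033)/(3682 + 17782)) = √(250 + (303890462/23317)/21464) = √(250 + (303890462/23317)*(1/21464)) = √(250 + 151945231/250238044) = √(62711456231/250238044) = √3923198035909263041/125119022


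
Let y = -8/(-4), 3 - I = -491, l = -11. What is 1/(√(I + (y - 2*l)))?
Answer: √518/518 ≈ 0.043938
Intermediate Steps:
I = 494 (I = 3 - 1*(-491) = 3 + 491 = 494)
y = 2 (y = -8*(-¼) = 2)
1/(√(I + (y - 2*l))) = 1/(√(494 + (2 - 2*(-11)))) = 1/(√(494 + (2 + 22))) = 1/(√(494 + 24)) = 1/(√518) = √518/518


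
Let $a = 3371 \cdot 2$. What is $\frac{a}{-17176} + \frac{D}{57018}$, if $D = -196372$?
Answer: $- \frac{939325207}{244835292} \approx -3.8366$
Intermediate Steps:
$a = 6742$
$\frac{a}{-17176} + \frac{D}{57018} = \frac{6742}{-17176} - \frac{196372}{57018} = 6742 \left(- \frac{1}{17176}\right) - \frac{98186}{28509} = - \frac{3371}{8588} - \frac{98186}{28509} = - \frac{939325207}{244835292}$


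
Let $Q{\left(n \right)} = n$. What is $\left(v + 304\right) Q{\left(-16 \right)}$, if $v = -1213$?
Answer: $14544$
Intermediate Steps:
$\left(v + 304\right) Q{\left(-16 \right)} = \left(-1213 + 304\right) \left(-16\right) = \left(-909\right) \left(-16\right) = 14544$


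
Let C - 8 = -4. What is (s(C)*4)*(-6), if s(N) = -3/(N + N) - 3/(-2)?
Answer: -27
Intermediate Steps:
C = 4 (C = 8 - 4 = 4)
s(N) = 3/2 - 3/(2*N) (s(N) = -3*1/(2*N) - 3*(-½) = -3/(2*N) + 3/2 = 3/2 - 3/(2*N))
(s(C)*4)*(-6) = (((3/2)*(-1 + 4)/4)*4)*(-6) = (((3/2)*(¼)*3)*4)*(-6) = ((9/8)*4)*(-6) = (9/2)*(-6) = -27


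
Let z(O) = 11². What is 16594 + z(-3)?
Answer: 16715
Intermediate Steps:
z(O) = 121
16594 + z(-3) = 16594 + 121 = 16715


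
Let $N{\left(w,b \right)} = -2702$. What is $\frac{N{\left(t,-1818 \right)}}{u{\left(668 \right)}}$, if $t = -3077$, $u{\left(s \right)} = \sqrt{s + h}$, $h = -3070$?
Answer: $\frac{1351 i \sqrt{2402}}{1201} \approx 55.131 i$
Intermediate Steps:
$u{\left(s \right)} = \sqrt{-3070 + s}$ ($u{\left(s \right)} = \sqrt{s - 3070} = \sqrt{-3070 + s}$)
$\frac{N{\left(t,-1818 \right)}}{u{\left(668 \right)}} = - \frac{2702}{\sqrt{-3070 + 668}} = - \frac{2702}{\sqrt{-2402}} = - \frac{2702}{i \sqrt{2402}} = - 2702 \left(- \frac{i \sqrt{2402}}{2402}\right) = \frac{1351 i \sqrt{2402}}{1201}$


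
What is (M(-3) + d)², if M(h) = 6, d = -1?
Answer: 25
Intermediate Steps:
(M(-3) + d)² = (6 - 1)² = 5² = 25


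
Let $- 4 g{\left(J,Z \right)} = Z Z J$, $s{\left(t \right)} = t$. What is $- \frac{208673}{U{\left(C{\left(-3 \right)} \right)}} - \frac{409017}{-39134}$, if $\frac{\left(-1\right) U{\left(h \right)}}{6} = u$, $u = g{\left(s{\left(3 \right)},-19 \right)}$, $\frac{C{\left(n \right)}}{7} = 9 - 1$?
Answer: $- \frac{15003522131}{127146366} \approx -118.0$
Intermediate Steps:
$C{\left(n \right)} = 56$ ($C{\left(n \right)} = 7 \left(9 - 1\right) = 7 \cdot 8 = 56$)
$g{\left(J,Z \right)} = - \frac{J Z^{2}}{4}$ ($g{\left(J,Z \right)} = - \frac{Z Z J}{4} = - \frac{Z^{2} J}{4} = - \frac{J Z^{2}}{4}$)
$u = - \frac{1083}{4}$ ($u = \left(- \frac{1}{4}\right) 3 \left(-19\right)^{2} = \left(- \frac{1}{4}\right) 3 \cdot 361 = - \frac{1083}{4} \approx -270.75$)
$U{\left(h \right)} = \frac{3249}{2}$ ($U{\left(h \right)} = \left(-6\right) \left(- \frac{1083}{4}\right) = \frac{3249}{2}$)
$- \frac{208673}{U{\left(C{\left(-3 \right)} \right)}} - \frac{409017}{-39134} = - \frac{208673}{\frac{3249}{2}} - \frac{409017}{-39134} = \left(-208673\right) \frac{2}{3249} - - \frac{409017}{39134} = - \frac{417346}{3249} + \frac{409017}{39134} = - \frac{15003522131}{127146366}$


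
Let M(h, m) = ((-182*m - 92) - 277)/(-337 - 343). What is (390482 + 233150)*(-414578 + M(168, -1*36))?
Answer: -21976731109742/85 ≈ -2.5855e+11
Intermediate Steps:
M(h, m) = 369/680 + 91*m/340 (M(h, m) = ((-92 - 182*m) - 277)/(-680) = (-369 - 182*m)*(-1/680) = 369/680 + 91*m/340)
(390482 + 233150)*(-414578 + M(168, -1*36)) = (390482 + 233150)*(-414578 + (369/680 + 91*(-1*36)/340)) = 623632*(-414578 + (369/680 + (91/340)*(-36))) = 623632*(-414578 + (369/680 - 819/85)) = 623632*(-414578 - 6183/680) = 623632*(-281919223/680) = -21976731109742/85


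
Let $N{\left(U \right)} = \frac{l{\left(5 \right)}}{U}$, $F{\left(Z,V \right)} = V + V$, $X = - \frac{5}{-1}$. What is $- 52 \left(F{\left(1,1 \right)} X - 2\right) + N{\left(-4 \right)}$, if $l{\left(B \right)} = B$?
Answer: $- \frac{1669}{4} \approx -417.25$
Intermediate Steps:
$X = 5$ ($X = \left(-5\right) \left(-1\right) = 5$)
$F{\left(Z,V \right)} = 2 V$
$N{\left(U \right)} = \frac{5}{U}$
$- 52 \left(F{\left(1,1 \right)} X - 2\right) + N{\left(-4 \right)} = - 52 \left(2 \cdot 1 \cdot 5 - 2\right) + \frac{5}{-4} = - 52 \left(2 \cdot 5 - 2\right) + 5 \left(- \frac{1}{4}\right) = - 52 \left(10 - 2\right) - \frac{5}{4} = \left(-52\right) 8 - \frac{5}{4} = -416 - \frac{5}{4} = - \frac{1669}{4}$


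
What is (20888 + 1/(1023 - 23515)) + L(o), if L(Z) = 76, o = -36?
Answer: 471522287/22492 ≈ 20964.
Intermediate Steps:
(20888 + 1/(1023 - 23515)) + L(o) = (20888 + 1/(1023 - 23515)) + 76 = (20888 + 1/(-22492)) + 76 = (20888 - 1/22492) + 76 = 469812895/22492 + 76 = 471522287/22492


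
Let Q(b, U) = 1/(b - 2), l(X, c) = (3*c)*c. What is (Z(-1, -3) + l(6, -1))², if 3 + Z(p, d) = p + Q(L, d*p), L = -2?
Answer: 25/16 ≈ 1.5625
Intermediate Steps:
l(X, c) = 3*c²
Q(b, U) = 1/(-2 + b)
Z(p, d) = -13/4 + p (Z(p, d) = -3 + (p + 1/(-2 - 2)) = -3 + (p + 1/(-4)) = -3 + (p - ¼) = -3 + (-¼ + p) = -13/4 + p)
(Z(-1, -3) + l(6, -1))² = ((-13/4 - 1) + 3*(-1)²)² = (-17/4 + 3*1)² = (-17/4 + 3)² = (-5/4)² = 25/16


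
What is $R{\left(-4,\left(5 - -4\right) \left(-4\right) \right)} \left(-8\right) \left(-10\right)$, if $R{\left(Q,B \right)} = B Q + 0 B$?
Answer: $11520$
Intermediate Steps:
$R{\left(Q,B \right)} = B Q$ ($R{\left(Q,B \right)} = B Q + 0 = B Q$)
$R{\left(-4,\left(5 - -4\right) \left(-4\right) \right)} \left(-8\right) \left(-10\right) = \left(5 - -4\right) \left(-4\right) \left(-4\right) \left(-8\right) \left(-10\right) = \left(5 + 4\right) \left(-4\right) \left(-4\right) \left(-8\right) \left(-10\right) = 9 \left(-4\right) \left(-4\right) \left(-8\right) \left(-10\right) = \left(-36\right) \left(-4\right) \left(-8\right) \left(-10\right) = 144 \left(-8\right) \left(-10\right) = \left(-1152\right) \left(-10\right) = 11520$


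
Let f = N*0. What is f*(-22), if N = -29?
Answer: 0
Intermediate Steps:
f = 0 (f = -29*0 = 0)
f*(-22) = 0*(-22) = 0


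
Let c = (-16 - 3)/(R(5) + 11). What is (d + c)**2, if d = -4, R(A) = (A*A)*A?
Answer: 316969/18496 ≈ 17.137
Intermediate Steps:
R(A) = A**3 (R(A) = A**2*A = A**3)
c = -19/136 (c = (-16 - 3)/(5**3 + 11) = -19/(125 + 11) = -19/136 ≈ -0.13971)
(d + c)**2 = (-4 - 19/136)**2 = (-563/136)**2 = 316969/18496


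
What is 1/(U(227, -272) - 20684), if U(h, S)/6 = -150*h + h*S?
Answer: -1/595448 ≈ -1.6794e-6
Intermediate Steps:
U(h, S) = -900*h + 6*S*h (U(h, S) = 6*(-150*h + h*S) = 6*(-150*h + S*h) = -900*h + 6*S*h)
1/(U(227, -272) - 20684) = 1/(6*227*(-150 - 272) - 20684) = 1/(6*227*(-422) - 20684) = 1/(-574764 - 20684) = 1/(-595448) = -1/595448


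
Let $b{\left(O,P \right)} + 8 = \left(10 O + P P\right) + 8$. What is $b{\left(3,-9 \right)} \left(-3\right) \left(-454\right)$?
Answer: $151182$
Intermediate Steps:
$b{\left(O,P \right)} = P^{2} + 10 O$ ($b{\left(O,P \right)} = -8 + \left(\left(10 O + P P\right) + 8\right) = -8 + \left(\left(10 O + P^{2}\right) + 8\right) = -8 + \left(\left(P^{2} + 10 O\right) + 8\right) = -8 + \left(8 + P^{2} + 10 O\right) = P^{2} + 10 O$)
$b{\left(3,-9 \right)} \left(-3\right) \left(-454\right) = \left(\left(-9\right)^{2} + 10 \cdot 3\right) \left(-3\right) \left(-454\right) = \left(81 + 30\right) \left(-3\right) \left(-454\right) = 111 \left(-3\right) \left(-454\right) = \left(-333\right) \left(-454\right) = 151182$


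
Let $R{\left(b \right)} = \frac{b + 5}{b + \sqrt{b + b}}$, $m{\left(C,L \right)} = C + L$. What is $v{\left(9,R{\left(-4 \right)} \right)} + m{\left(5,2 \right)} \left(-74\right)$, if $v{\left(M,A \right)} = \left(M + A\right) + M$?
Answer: $- \frac{3001}{6} - \frac{i \sqrt{2}}{12} \approx -500.17 - 0.11785 i$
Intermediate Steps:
$R{\left(b \right)} = \frac{5 + b}{b + \sqrt{2} \sqrt{b}}$ ($R{\left(b \right)} = \frac{5 + b}{b + \sqrt{2 b}} = \frac{5 + b}{b + \sqrt{2} \sqrt{b}}$)
$v{\left(M,A \right)} = A + 2 M$ ($v{\left(M,A \right)} = \left(A + M\right) + M = A + 2 M$)
$v{\left(9,R{\left(-4 \right)} \right)} + m{\left(5,2 \right)} \left(-74\right) = \left(\frac{5 - 4}{-4 + \sqrt{2} \sqrt{-4}} + 2 \cdot 9\right) + \left(5 + 2\right) \left(-74\right) = \left(\frac{1}{-4 + \sqrt{2} \cdot 2 i} 1 + 18\right) + 7 \left(-74\right) = \left(\frac{1}{-4 + 2 i \sqrt{2}} \cdot 1 + 18\right) - 518 = \left(\frac{1}{-4 + 2 i \sqrt{2}} + 18\right) - 518 = \left(18 + \frac{1}{-4 + 2 i \sqrt{2}}\right) - 518 = -500 + \frac{1}{-4 + 2 i \sqrt{2}}$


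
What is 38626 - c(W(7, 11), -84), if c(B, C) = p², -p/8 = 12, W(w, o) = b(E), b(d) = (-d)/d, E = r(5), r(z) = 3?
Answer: 29410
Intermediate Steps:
E = 3
b(d) = -1
W(w, o) = -1
p = -96 (p = -8*12 = -96)
c(B, C) = 9216 (c(B, C) = (-96)² = 9216)
38626 - c(W(7, 11), -84) = 38626 - 1*9216 = 38626 - 9216 = 29410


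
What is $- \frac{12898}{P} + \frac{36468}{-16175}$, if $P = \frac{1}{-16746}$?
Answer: $\frac{3493636725432}{16175} \approx 2.1599 \cdot 10^{8}$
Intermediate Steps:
$P = - \frac{1}{16746} \approx -5.9716 \cdot 10^{-5}$
$- \frac{12898}{P} + \frac{36468}{-16175} = - \frac{12898}{- \frac{1}{16746}} + \frac{36468}{-16175} = \left(-12898\right) \left(-16746\right) + 36468 \left(- \frac{1}{16175}\right) = 215989908 - \frac{36468}{16175} = \frac{3493636725432}{16175}$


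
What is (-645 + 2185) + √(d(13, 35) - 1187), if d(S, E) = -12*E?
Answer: 1540 + I*√1607 ≈ 1540.0 + 40.087*I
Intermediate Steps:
(-645 + 2185) + √(d(13, 35) - 1187) = (-645 + 2185) + √(-12*35 - 1187) = 1540 + √(-420 - 1187) = 1540 + √(-1607) = 1540 + I*√1607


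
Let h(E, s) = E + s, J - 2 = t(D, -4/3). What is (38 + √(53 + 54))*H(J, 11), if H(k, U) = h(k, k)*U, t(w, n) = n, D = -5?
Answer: 1672/3 + 44*√107/3 ≈ 709.05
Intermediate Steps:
J = ⅔ (J = 2 - 4/3 = ⅔ ≈ 0.66667)
H(k, U) = 2*U*k (H(k, U) = (k + k)*U = (2*k)*U = 2*U*k)
(38 + √(53 + 54))*H(J, 11) = (38 + √(53 + 54))*(2*11*(⅔)) = (38 + √107)*(44/3) = 1672/3 + 44*√107/3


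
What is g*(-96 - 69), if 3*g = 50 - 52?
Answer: 110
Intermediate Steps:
g = -2/3 (g = (50 - 52)/3 = (1/3)*(-2) = -2/3 ≈ -0.66667)
g*(-96 - 69) = -2*(-96 - 69)/3 = -2/3*(-165) = 110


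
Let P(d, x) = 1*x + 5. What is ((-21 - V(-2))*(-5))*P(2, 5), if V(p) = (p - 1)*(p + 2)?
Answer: 1050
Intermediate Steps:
V(p) = (-1 + p)*(2 + p)
P(d, x) = 5 + x (P(d, x) = x + 5 = 5 + x)
((-21 - V(-2))*(-5))*P(2, 5) = ((-21 - (-2 - 2 + (-2)²))*(-5))*(5 + 5) = ((-21 - (-2 - 2 + 4))*(-5))*10 = ((-21 - 1*0)*(-5))*10 = ((-21 + 0)*(-5))*10 = -21*(-5)*10 = 105*10 = 1050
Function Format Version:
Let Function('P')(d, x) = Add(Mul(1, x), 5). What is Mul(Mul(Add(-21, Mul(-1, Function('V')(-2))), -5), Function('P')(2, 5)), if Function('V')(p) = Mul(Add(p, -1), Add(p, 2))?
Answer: 1050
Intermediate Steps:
Function('V')(p) = Mul(Add(-1, p), Add(2, p))
Function('P')(d, x) = Add(5, x) (Function('P')(d, x) = Add(x, 5) = Add(5, x))
Mul(Mul(Add(-21, Mul(-1, Function('V')(-2))), -5), Function('P')(2, 5)) = Mul(Mul(Add(-21, Mul(-1, Add(-2, -2, Pow(-2, 2)))), -5), Add(5, 5)) = Mul(Mul(Add(-21, Mul(-1, Add(-2, -2, 4))), -5), 10) = Mul(Mul(Add(-21, Mul(-1, 0)), -5), 10) = Mul(Mul(Add(-21, 0), -5), 10) = Mul(Mul(-21, -5), 10) = Mul(105, 10) = 1050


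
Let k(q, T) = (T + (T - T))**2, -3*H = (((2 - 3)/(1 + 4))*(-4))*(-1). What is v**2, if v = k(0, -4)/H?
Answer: 3600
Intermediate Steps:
H = 4/15 (H = -((2 - 3)/(1 + 4))*(-4)*(-1)/3 = --1/5*(-4)*(-1)/3 = --1*1/5*(-4)*(-1)/3 = -(-1/5*(-4))*(-1)/3 = -4*(-1)/15 = -1/3*(-4/5) = 4/15 ≈ 0.26667)
k(q, T) = T**2 (k(q, T) = (T + 0)**2 = T**2)
v = 60 (v = (-4)**2/(4/15) = 16*(15/4) = 60)
v**2 = 60**2 = 3600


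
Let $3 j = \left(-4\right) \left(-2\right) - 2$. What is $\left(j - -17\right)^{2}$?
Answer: $361$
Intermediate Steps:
$j = 2$ ($j = \frac{\left(-4\right) \left(-2\right) - 2}{3} = \frac{8 - 2}{3} = \frac{1}{3} \cdot 6 = 2$)
$\left(j - -17\right)^{2} = \left(2 - -17\right)^{2} = \left(2 + 17\right)^{2} = 19^{2} = 361$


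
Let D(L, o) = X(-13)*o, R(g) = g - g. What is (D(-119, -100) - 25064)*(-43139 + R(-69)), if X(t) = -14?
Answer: 1020841296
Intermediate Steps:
R(g) = 0
D(L, o) = -14*o
(D(-119, -100) - 25064)*(-43139 + R(-69)) = (-14*(-100) - 25064)*(-43139 + 0) = (1400 - 25064)*(-43139) = -23664*(-43139) = 1020841296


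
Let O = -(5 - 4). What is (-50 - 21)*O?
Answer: 71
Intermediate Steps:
O = -1 (O = -1*1 = -1)
(-50 - 21)*O = (-50 - 21)*(-1) = -71*(-1) = 71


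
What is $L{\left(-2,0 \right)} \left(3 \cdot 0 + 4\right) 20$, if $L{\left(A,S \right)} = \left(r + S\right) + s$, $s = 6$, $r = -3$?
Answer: $240$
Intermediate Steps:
$L{\left(A,S \right)} = 3 + S$ ($L{\left(A,S \right)} = \left(-3 + S\right) + 6 = 3 + S$)
$L{\left(-2,0 \right)} \left(3 \cdot 0 + 4\right) 20 = \left(3 + 0\right) \left(3 \cdot 0 + 4\right) 20 = 3 \left(0 + 4\right) 20 = 3 \cdot 4 \cdot 20 = 12 \cdot 20 = 240$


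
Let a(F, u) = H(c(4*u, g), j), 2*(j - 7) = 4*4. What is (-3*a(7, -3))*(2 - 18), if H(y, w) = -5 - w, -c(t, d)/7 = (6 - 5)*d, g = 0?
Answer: -960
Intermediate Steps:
j = 15 (j = 7 + (4*4)/2 = 7 + (½)*16 = 7 + 8 = 15)
c(t, d) = -7*d (c(t, d) = -7*(6 - 5)*d = -7*d)
a(F, u) = -20 (a(F, u) = -5 - 1*15 = -5 - 15 = -20)
(-3*a(7, -3))*(2 - 18) = (-3*(-20))*(2 - 18) = 60*(-16) = -960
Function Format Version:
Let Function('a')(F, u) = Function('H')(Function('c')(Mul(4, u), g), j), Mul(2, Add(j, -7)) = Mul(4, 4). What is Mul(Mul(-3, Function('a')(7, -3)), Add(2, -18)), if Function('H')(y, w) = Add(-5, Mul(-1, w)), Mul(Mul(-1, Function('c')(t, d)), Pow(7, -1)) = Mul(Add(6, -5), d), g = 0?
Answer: -960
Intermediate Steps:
j = 15 (j = Add(7, Mul(Rational(1, 2), Mul(4, 4))) = Add(7, Mul(Rational(1, 2), 16)) = Add(7, 8) = 15)
Function('c')(t, d) = Mul(-7, d) (Function('c')(t, d) = Mul(-7, Mul(Add(6, -5), d)) = Mul(-7, Mul(1, d)) = Mul(-7, d))
Function('a')(F, u) = -20 (Function('a')(F, u) = Add(-5, Mul(-1, 15)) = Add(-5, -15) = -20)
Mul(Mul(-3, Function('a')(7, -3)), Add(2, -18)) = Mul(Mul(-3, -20), Add(2, -18)) = Mul(60, -16) = -960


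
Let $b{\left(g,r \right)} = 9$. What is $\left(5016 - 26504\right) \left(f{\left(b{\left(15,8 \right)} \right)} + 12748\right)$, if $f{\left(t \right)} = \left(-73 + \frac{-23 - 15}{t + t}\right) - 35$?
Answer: $- \frac{2444066608}{9} \approx -2.7156 \cdot 10^{8}$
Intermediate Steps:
$f{\left(t \right)} = -108 - \frac{19}{t}$ ($f{\left(t \right)} = \left(-73 - \frac{38}{2 t}\right) - 35 = \left(-73 - 38 \frac{1}{2 t}\right) - 35 = \left(-73 - \frac{19}{t}\right) - 35 = -108 - \frac{19}{t}$)
$\left(5016 - 26504\right) \left(f{\left(b{\left(15,8 \right)} \right)} + 12748\right) = \left(5016 - 26504\right) \left(\left(-108 - \frac{19}{9}\right) + 12748\right) = - 21488 \left(\left(-108 - \frac{19}{9}\right) + 12748\right) = - 21488 \left(- \frac{991}{9} + 12748\right) = \left(-21488\right) \frac{113741}{9} = - \frac{2444066608}{9}$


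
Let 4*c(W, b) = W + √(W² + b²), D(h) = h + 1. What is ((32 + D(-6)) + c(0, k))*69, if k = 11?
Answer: 8211/4 ≈ 2052.8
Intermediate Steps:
D(h) = 1 + h
c(W, b) = W/4 + √(W² + b²)/4 (c(W, b) = (W + √(W² + b²))/4 = W/4 + √(W² + b²)/4)
((32 + D(-6)) + c(0, k))*69 = ((32 + (1 - 6)) + ((¼)*0 + √(0² + 11²)/4))*69 = ((32 - 5) + (0 + √(0 + 121)/4))*69 = (27 + (0 + √121/4))*69 = (27 + (0 + (¼)*11))*69 = (27 + (0 + 11/4))*69 = (27 + 11/4)*69 = (119/4)*69 = 8211/4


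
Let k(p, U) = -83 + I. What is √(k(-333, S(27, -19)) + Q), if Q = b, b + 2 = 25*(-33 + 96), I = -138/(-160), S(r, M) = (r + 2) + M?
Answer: √596345/20 ≈ 38.612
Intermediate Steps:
S(r, M) = 2 + M + r (S(r, M) = (2 + r) + M = 2 + M + r)
I = 69/80 (I = -138*(-1/160) = 69/80 ≈ 0.86250)
k(p, U) = -6571/80 (k(p, U) = -83 + 69/80 = -6571/80)
b = 1573 (b = -2 + 25*(-33 + 96) = -2 + 25*63 = -2 + 1575 = 1573)
Q = 1573
√(k(-333, S(27, -19)) + Q) = √(-6571/80 + 1573) = √(119269/80) = √596345/20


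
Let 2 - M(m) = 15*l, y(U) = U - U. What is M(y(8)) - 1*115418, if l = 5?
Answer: -115491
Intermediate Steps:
y(U) = 0
M(m) = -73 (M(m) = 2 - 15*5 = 2 - 1*75 = 2 - 75 = -73)
M(y(8)) - 1*115418 = -73 - 1*115418 = -73 - 115418 = -115491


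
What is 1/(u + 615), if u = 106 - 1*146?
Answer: 1/575 ≈ 0.0017391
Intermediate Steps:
u = -40 (u = 106 - 146 = -40)
1/(u + 615) = 1/(-40 + 615) = 1/575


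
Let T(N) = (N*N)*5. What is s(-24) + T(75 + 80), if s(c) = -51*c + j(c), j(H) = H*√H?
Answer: 121349 - 48*I*√6 ≈ 1.2135e+5 - 117.58*I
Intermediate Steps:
j(H) = H^(3/2)
s(c) = c^(3/2) - 51*c (s(c) = -51*c + c^(3/2) = c^(3/2) - 51*c)
T(N) = 5*N² (T(N) = N²*5 = 5*N²)
s(-24) + T(75 + 80) = ((-24)^(3/2) - 51*(-24)) + 5*(75 + 80)² = (-48*I*√6 + 1224) + 5*155² = (1224 - 48*I*√6) + 5*24025 = (1224 - 48*I*√6) + 120125 = 121349 - 48*I*√6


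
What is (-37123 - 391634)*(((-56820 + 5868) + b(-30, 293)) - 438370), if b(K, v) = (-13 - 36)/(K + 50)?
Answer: 4196025664173/20 ≈ 2.0980e+11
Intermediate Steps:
b(K, v) = -49/(50 + K)
(-37123 - 391634)*(((-56820 + 5868) + b(-30, 293)) - 438370) = (-37123 - 391634)*(((-56820 + 5868) - 49/(50 - 30)) - 438370) = -428757*((-50952 - 49/20) - 438370) = -428757*(-1019089/20 - 438370) = -428757*(-9786489/20) = 4196025664173/20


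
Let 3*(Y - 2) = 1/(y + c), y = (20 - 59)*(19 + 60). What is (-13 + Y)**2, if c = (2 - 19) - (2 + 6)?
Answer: 10506045001/86825124 ≈ 121.00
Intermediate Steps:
c = -25 (c = -17 - 1*8 = -17 - 8 = -25)
y = -3081 (y = -39*79 = -3081)
Y = 18635/9318 (Y = 2 + 1/(3*(-3081 - 25)) = 2 + (1/3)/(-3106) = 2 + (1/3)*(-1/3106) = 2 - 1/9318 = 18635/9318 ≈ 1.9999)
(-13 + Y)**2 = (-13 + 18635/9318)**2 = (-102499/9318)**2 = 10506045001/86825124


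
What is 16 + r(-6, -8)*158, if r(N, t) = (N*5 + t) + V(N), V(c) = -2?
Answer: -6304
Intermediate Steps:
r(N, t) = -2 + t + 5*N (r(N, t) = (N*5 + t) - 2 = (5*N + t) - 2 = (t + 5*N) - 2 = -2 + t + 5*N)
16 + r(-6, -8)*158 = 16 + (-2 - 8 + 5*(-6))*158 = 16 + (-2 - 8 - 30)*158 = 16 - 40*158 = 16 - 6320 = -6304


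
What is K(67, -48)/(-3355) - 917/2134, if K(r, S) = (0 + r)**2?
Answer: -1150551/650870 ≈ -1.7677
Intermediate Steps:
K(r, S) = r**2
K(67, -48)/(-3355) - 917/2134 = 67**2/(-3355) - 917/2134 = 4489*(-1/3355) - 917*1/2134 = -4489/3355 - 917/2134 = -1150551/650870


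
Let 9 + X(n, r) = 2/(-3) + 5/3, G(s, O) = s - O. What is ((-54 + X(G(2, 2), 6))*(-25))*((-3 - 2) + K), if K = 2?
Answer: -4650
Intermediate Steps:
X(n, r) = -8 (X(n, r) = -9 + (2/(-3) + 5/3) = -9 + (2*(-⅓) + 5*(⅓)) = -9 + (-⅔ + 5/3) = -9 + 1 = -8)
((-54 + X(G(2, 2), 6))*(-25))*((-3 - 2) + K) = ((-54 - 8)*(-25))*((-3 - 2) + 2) = (-62*(-25))*(-5 + 2) = 1550*(-3) = -4650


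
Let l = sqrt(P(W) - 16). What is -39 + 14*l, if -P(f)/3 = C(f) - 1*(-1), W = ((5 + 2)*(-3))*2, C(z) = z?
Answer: -39 + 14*sqrt(107) ≈ 105.82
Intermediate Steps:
W = -42 (W = (7*(-3))*2 = -21*2 = -42)
P(f) = -3 - 3*f (P(f) = -3*(f - 1*(-1)) = -3*(f + 1) = -3*(1 + f) = -3 - 3*f)
l = sqrt(107) (l = sqrt((-3 - 3*(-42)) - 16) = sqrt((-3 + 126) - 16) = sqrt(123 - 16) = sqrt(107) ≈ 10.344)
-39 + 14*l = -39 + 14*sqrt(107)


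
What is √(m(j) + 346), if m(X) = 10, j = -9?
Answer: 2*√89 ≈ 18.868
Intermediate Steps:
√(m(j) + 346) = √(10 + 346) = √356 = 2*√89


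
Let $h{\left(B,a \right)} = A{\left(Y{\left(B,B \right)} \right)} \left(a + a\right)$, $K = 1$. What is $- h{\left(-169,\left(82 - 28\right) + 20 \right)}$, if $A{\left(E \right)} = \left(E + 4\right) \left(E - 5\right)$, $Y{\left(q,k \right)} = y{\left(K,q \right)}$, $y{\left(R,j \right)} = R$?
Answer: $2960$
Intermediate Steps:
$Y{\left(q,k \right)} = 1$
$A{\left(E \right)} = \left(-5 + E\right) \left(4 + E\right)$ ($A{\left(E \right)} = \left(4 + E\right) \left(-5 + E\right) = \left(-5 + E\right) \left(4 + E\right)$)
$h{\left(B,a \right)} = - 40 a$ ($h{\left(B,a \right)} = \left(-20 + 1^{2} - 1\right) \left(a + a\right) = \left(-20 + 1 - 1\right) 2 a = - 20 \cdot 2 a = - 40 a$)
$- h{\left(-169,\left(82 - 28\right) + 20 \right)} = - \left(-40\right) \left(\left(82 - 28\right) + 20\right) = - \left(-40\right) \left(54 + 20\right) = - \left(-40\right) 74 = \left(-1\right) \left(-2960\right) = 2960$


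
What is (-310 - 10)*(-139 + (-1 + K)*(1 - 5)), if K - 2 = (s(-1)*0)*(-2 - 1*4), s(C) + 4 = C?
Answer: 45760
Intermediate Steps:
s(C) = -4 + C
K = 2 (K = 2 + ((-4 - 1)*0)*(-2 - 1*4) = 2 + (-5*0)*(-2 - 4) = 2 + 0*(-6) = 2 + 0 = 2)
(-310 - 10)*(-139 + (-1 + K)*(1 - 5)) = (-310 - 10)*(-139 + (-1 + 2)*(1 - 5)) = -320*(-139 + 1*(-4)) = -320*(-139 - 4) = -320*(-143) = 45760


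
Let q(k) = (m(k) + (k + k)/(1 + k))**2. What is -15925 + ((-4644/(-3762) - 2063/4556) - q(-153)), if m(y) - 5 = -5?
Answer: -1152689227205/72367504 ≈ -15928.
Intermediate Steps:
m(y) = 0 (m(y) = 5 - 5 = 0)
q(k) = 4*k**2/(1 + k)**2 (q(k) = (0 + (k + k)/(1 + k))**2 = (0 + (2*k)/(1 + k))**2 = (0 + 2*k/(1 + k))**2 = (2*k/(1 + k))**2 = 4*k**2/(1 + k)**2)
-15925 + ((-4644/(-3762) - 2063/4556) - q(-153)) = -15925 + ((-4644/(-3762) - 2063/4556) - 4*(-153)**2/(1 - 153)**2) = -15925 + ((-4644*(-1/3762) - 2063*1/4556) - 4*23409/(-152)**2) = -15925 + ((258/209 - 2063/4556) - 4*23409/23104) = -15925 + (744281/952204 - 1*23409/5776) = -15925 + (744281/952204 - 23409/5776) = -15925 - 236726005/72367504 = -1152689227205/72367504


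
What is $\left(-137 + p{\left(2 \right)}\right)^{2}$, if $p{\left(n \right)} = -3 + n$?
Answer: $19044$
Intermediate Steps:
$\left(-137 + p{\left(2 \right)}\right)^{2} = \left(-137 + \left(-3 + 2\right)\right)^{2} = \left(-137 - 1\right)^{2} = \left(-138\right)^{2} = 19044$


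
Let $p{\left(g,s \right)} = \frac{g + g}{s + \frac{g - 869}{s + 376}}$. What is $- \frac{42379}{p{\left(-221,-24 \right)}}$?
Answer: $- \frac{202105451}{77792} \approx -2598.0$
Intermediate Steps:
$p{\left(g,s \right)} = \frac{2 g}{s + \frac{-869 + g}{376 + s}}$
$- \frac{42379}{p{\left(-221,-24 \right)}} = - \frac{42379}{2 \left(-221\right) \frac{1}{-869 - 221 + \left(-24\right)^{2} + 376 \left(-24\right)} \left(376 - 24\right)} = - \frac{42379}{2 \left(-221\right) \frac{1}{-869 - 221 + 576 - 9024} \cdot 352} = - \frac{42379}{2 \left(-221\right) \frac{1}{-9538} \cdot 352} = - \frac{42379}{2 \left(-221\right) \left(- \frac{1}{9538}\right) 352} = - \frac{42379}{\frac{77792}{4769}} = \left(-42379\right) \frac{4769}{77792} = - \frac{202105451}{77792}$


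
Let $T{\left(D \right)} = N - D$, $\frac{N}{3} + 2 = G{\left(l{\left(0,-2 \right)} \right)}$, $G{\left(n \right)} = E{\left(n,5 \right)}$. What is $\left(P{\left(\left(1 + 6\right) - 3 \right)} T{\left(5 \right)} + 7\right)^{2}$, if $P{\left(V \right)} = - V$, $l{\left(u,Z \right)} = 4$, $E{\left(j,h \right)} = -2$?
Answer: $5625$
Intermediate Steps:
$G{\left(n \right)} = -2$
$N = -12$ ($N = -6 + 3 \left(-2\right) = -6 - 6 = -12$)
$T{\left(D \right)} = -12 - D$
$\left(P{\left(\left(1 + 6\right) - 3 \right)} T{\left(5 \right)} + 7\right)^{2} = \left(- (\left(1 + 6\right) - 3) \left(-12 - 5\right) + 7\right)^{2} = \left(- (7 - 3) \left(-12 - 5\right) + 7\right)^{2} = \left(\left(-1\right) 4 \left(-17\right) + 7\right)^{2} = \left(\left(-4\right) \left(-17\right) + 7\right)^{2} = \left(68 + 7\right)^{2} = 75^{2} = 5625$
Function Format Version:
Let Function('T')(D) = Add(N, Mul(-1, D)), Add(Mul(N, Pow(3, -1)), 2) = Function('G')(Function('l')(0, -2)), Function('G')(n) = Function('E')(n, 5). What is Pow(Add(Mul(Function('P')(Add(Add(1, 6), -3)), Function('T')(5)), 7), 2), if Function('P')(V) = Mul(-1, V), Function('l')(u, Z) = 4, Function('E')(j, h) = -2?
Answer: 5625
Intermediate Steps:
Function('G')(n) = -2
N = -12 (N = Add(-6, Mul(3, -2)) = Add(-6, -6) = -12)
Function('T')(D) = Add(-12, Mul(-1, D))
Pow(Add(Mul(Function('P')(Add(Add(1, 6), -3)), Function('T')(5)), 7), 2) = Pow(Add(Mul(Mul(-1, Add(Add(1, 6), -3)), Add(-12, Mul(-1, 5))), 7), 2) = Pow(Add(Mul(Mul(-1, Add(7, -3)), Add(-12, -5)), 7), 2) = Pow(Add(Mul(Mul(-1, 4), -17), 7), 2) = Pow(Add(Mul(-4, -17), 7), 2) = Pow(Add(68, 7), 2) = Pow(75, 2) = 5625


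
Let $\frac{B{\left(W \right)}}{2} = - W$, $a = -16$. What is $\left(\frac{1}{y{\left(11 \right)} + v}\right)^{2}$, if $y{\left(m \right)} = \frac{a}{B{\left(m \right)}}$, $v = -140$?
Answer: $\frac{121}{2347024} \approx 5.1555 \cdot 10^{-5}$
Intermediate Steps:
$B{\left(W \right)} = - 2 W$ ($B{\left(W \right)} = 2 \left(- W\right) = - 2 W$)
$y{\left(m \right)} = \frac{8}{m}$ ($y{\left(m \right)} = - \frac{16}{\left(-2\right) m} = - 16 \left(- \frac{1}{2 m}\right) = \frac{8}{m}$)
$\left(\frac{1}{y{\left(11 \right)} + v}\right)^{2} = \left(\frac{1}{\frac{8}{11} - 140}\right)^{2} = \left(\frac{1}{- \frac{1532}{11}}\right)^{2} = \left(- \frac{11}{1532}\right)^{2} = \frac{121}{2347024}$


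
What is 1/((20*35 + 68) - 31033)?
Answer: -1/30265 ≈ -3.3041e-5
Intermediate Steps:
1/((20*35 + 68) - 31033) = 1/((700 + 68) - 31033) = 1/(768 - 31033) = 1/(-30265) = -1/30265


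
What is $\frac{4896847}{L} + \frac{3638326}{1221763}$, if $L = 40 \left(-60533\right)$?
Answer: $\frac{2826765029059}{2958279187160} \approx 0.95554$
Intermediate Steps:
$L = -2421320$
$\frac{4896847}{L} + \frac{3638326}{1221763} = \frac{4896847}{-2421320} + \frac{3638326}{1221763} = 4896847 \left(- \frac{1}{2421320}\right) + 3638326 \cdot \frac{1}{1221763} = - \frac{4896847}{2421320} + \frac{3638326}{1221763} = \frac{2826765029059}{2958279187160}$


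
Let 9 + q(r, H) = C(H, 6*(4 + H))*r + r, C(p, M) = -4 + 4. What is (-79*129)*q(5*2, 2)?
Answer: -10191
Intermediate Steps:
C(p, M) = 0
q(r, H) = -9 + r (q(r, H) = -9 + (0*r + r) = -9 + (0 + r) = -9 + r)
(-79*129)*q(5*2, 2) = (-79*129)*(-9 + 5*2) = -10191*(-9 + 10) = -10191*1 = -10191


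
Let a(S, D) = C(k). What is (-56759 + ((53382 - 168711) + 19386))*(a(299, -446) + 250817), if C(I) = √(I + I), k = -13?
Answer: -38300257534 - 152702*I*√26 ≈ -3.83e+10 - 7.7863e+5*I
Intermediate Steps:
C(I) = √2*√I (C(I) = √(2*I) = √2*√I)
a(S, D) = I*√26 (a(S, D) = √2*√(-13) = √2*(I*√13) = I*√26)
(-56759 + ((53382 - 168711) + 19386))*(a(299, -446) + 250817) = (-56759 + ((53382 - 168711) + 19386))*(I*√26 + 250817) = (-56759 + (-115329 + 19386))*(250817 + I*√26) = (-56759 - 95943)*(250817 + I*√26) = -152702*(250817 + I*√26) = -38300257534 - 152702*I*√26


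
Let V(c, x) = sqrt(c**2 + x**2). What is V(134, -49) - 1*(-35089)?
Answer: 35089 + sqrt(20357) ≈ 35232.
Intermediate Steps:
V(134, -49) - 1*(-35089) = sqrt(134**2 + (-49)**2) - 1*(-35089) = sqrt(17956 + 2401) + 35089 = sqrt(20357) + 35089 = 35089 + sqrt(20357)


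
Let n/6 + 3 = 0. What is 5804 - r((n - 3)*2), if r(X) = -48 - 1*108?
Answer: 5960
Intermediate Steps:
n = -18 (n = -18 + 6*0 = -18 + 0 = -18)
r(X) = -156 (r(X) = -48 - 108 = -156)
5804 - r((n - 3)*2) = 5804 - 1*(-156) = 5804 + 156 = 5960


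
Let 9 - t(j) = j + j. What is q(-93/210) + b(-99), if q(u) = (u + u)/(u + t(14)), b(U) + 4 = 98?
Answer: 127996/1361 ≈ 94.046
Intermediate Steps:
b(U) = 94 (b(U) = -4 + 98 = 94)
t(j) = 9 - 2*j (t(j) = 9 - (j + j) = 9 - 2*j)
q(u) = 2*u/(-19 + u) (q(u) = (u + u)/(u + (9 - 2*14)) = (2*u)/(u + (9 - 28)) = (2*u)/(u - 19) = (2*u)/(-19 + u) = 2*u/(-19 + u))
q(-93/210) + b(-99) = 2*(-93/210)/(-19 - 93/210) + 94 = 2*(-93*1/210)/(-19 - 93*1/210) + 94 = 2*(-31/70)/(-19 - 31/70) + 94 = 2*(-31/70)/(-1361/70) + 94 = 2*(-31/70)*(-70/1361) + 94 = 62/1361 + 94 = 127996/1361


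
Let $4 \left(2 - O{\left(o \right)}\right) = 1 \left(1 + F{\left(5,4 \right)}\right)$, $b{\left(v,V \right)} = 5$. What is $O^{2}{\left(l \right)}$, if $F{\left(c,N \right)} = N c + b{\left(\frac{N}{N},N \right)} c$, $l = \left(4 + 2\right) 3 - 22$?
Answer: $\frac{361}{4} \approx 90.25$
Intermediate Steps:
$l = -4$ ($l = 6 \cdot 3 - 22 = 18 - 22 = -4$)
$F{\left(c,N \right)} = 5 c + N c$ ($F{\left(c,N \right)} = N c + 5 c = 5 c + N c$)
$O{\left(o \right)} = - \frac{19}{2}$ ($O{\left(o \right)} = 2 - \frac{1 \left(1 + 5 \left(5 + 4\right)\right)}{4} = 2 - \frac{1 \left(1 + 5 \cdot 9\right)}{4} = 2 - \frac{1 \left(1 + 45\right)}{4} = 2 - \frac{1 \cdot 46}{4} = 2 - \frac{23}{2} = - \frac{19}{2}$)
$O^{2}{\left(l \right)} = \left(- \frac{19}{2}\right)^{2} = \frac{361}{4}$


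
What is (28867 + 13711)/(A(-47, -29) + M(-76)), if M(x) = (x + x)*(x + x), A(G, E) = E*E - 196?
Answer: 42578/23749 ≈ 1.7928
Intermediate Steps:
A(G, E) = -196 + E² (A(G, E) = E² - 196 = -196 + E²)
M(x) = 4*x² (M(x) = (2*x)*(2*x) = 4*x²)
(28867 + 13711)/(A(-47, -29) + M(-76)) = (28867 + 13711)/((-196 + (-29)²) + 4*(-76)²) = 42578/((-196 + 841) + 4*5776) = 42578/(645 + 23104) = 42578/23749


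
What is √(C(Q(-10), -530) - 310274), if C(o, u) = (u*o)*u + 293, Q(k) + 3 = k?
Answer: 23*I*√7489 ≈ 1990.4*I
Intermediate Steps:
Q(k) = -3 + k
C(o, u) = 293 + o*u² (C(o, u) = (o*u)*u + 293 = o*u² + 293 = 293 + o*u²)
√(C(Q(-10), -530) - 310274) = √((293 + (-3 - 10)*(-530)²) - 310274) = √((293 - 13*280900) - 310274) = √((293 - 3651700) - 310274) = √(-3651407 - 310274) = √(-3961681) = 23*I*√7489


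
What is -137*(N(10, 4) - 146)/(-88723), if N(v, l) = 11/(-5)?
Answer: -101517/443615 ≈ -0.22884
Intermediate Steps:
N(v, l) = -11/5 (N(v, l) = 11*(-1/5) = -11/5)
-137*(N(10, 4) - 146)/(-88723) = -137*(-11/5 - 146)/(-88723) = -137*(-741/5)*(-1/88723) = (101517/5)*(-1/88723) = -101517/443615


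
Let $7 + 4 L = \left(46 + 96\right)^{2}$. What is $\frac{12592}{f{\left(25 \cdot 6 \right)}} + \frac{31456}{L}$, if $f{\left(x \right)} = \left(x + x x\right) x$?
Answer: $\frac{35645071412}{5706950625} \approx 6.2459$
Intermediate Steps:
$L = \frac{20157}{4}$ ($L = - \frac{7}{4} + \frac{\left(46 + 96\right)^{2}}{4} = - \frac{7}{4} + \frac{142^{2}}{4} = - \frac{7}{4} + \frac{1}{4} \cdot 20164 = - \frac{7}{4} + 5041 = \frac{20157}{4} \approx 5039.3$)
$f{\left(x \right)} = x \left(x + x^{2}\right)$ ($f{\left(x \right)} = \left(x + x^{2}\right) x = x \left(x + x^{2}\right)$)
$\frac{12592}{f{\left(25 \cdot 6 \right)}} + \frac{31456}{L} = \frac{12592}{\left(25 \cdot 6\right)^{2} \left(1 + 25 \cdot 6\right)} + \frac{31456}{\frac{20157}{4}} = \frac{12592}{150^{2} \left(1 + 150\right)} + 31456 \cdot \frac{4}{20157} = \frac{12592}{22500 \cdot 151} + \frac{125824}{20157} = \frac{12592}{3397500} + \frac{125824}{20157} = 12592 \cdot \frac{1}{3397500} + \frac{125824}{20157} = \frac{3148}{849375} + \frac{125824}{20157} = \frac{35645071412}{5706950625}$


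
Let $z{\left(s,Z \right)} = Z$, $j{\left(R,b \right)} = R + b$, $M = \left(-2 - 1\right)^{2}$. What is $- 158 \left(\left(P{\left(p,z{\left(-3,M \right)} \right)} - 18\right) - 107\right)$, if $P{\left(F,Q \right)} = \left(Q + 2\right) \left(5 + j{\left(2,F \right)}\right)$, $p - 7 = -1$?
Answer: $-2844$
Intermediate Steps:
$p = 6$ ($p = 7 - 1 = 6$)
$M = 9$ ($M = \left(-3\right)^{2} = 9$)
$P{\left(F,Q \right)} = \left(2 + Q\right) \left(7 + F\right)$ ($P{\left(F,Q \right)} = \left(Q + 2\right) \left(5 + \left(2 + F\right)\right) = \left(2 + Q\right) \left(7 + F\right)$)
$- 158 \left(\left(P{\left(p,z{\left(-3,M \right)} \right)} - 18\right) - 107\right) = - 158 \left(\left(\left(14 + 2 \cdot 6 + 7 \cdot 9 + 6 \cdot 9\right) - 18\right) - 107\right) = - 158 \left(\left(\left(14 + 12 + 63 + 54\right) - 18\right) - 107\right) = - 158 \left(\left(143 - 18\right) - 107\right) = - 158 \left(125 - 107\right) = \left(-158\right) 18 = -2844$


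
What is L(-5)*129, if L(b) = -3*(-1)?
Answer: 387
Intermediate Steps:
L(b) = 3
L(-5)*129 = 3*129 = 387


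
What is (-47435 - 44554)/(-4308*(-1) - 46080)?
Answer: 30663/13924 ≈ 2.2022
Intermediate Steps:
(-47435 - 44554)/(-4308*(-1) - 46080) = -91989/(4308 - 46080) = -91989/(-41772) = -91989*(-1/41772) = 30663/13924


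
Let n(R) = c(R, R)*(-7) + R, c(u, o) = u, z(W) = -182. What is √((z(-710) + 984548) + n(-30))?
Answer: 3*√109394 ≈ 992.24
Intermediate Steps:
n(R) = -6*R (n(R) = R*(-7) + R = -7*R + R = -6*R)
√((z(-710) + 984548) + n(-30)) = √((-182 + 984548) - 6*(-30)) = √(984366 + 180) = √984546 = 3*√109394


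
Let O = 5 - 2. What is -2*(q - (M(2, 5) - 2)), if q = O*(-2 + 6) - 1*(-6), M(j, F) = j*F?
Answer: -20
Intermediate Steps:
O = 3
M(j, F) = F*j
q = 18 (q = 3*(-2 + 6) - 1*(-6) = 3*4 + 6 = 12 + 6 = 18)
-2*(q - (M(2, 5) - 2)) = -2*(18 - (5*2 - 2)) = -2*(18 - (10 - 2)) = -2*(18 - 1*8) = -2*(18 - 8) = -2*10 = -20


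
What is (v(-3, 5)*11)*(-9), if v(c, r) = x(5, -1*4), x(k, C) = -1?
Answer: 99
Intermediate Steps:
v(c, r) = -1
(v(-3, 5)*11)*(-9) = -1*11*(-9) = -11*(-9) = 99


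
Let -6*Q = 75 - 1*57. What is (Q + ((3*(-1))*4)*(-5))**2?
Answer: 3249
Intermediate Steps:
Q = -3 (Q = -(75 - 1*57)/6 = -(75 - 57)/6 = -1/6*18 = -3)
(Q + ((3*(-1))*4)*(-5))**2 = (-3 + ((3*(-1))*4)*(-5))**2 = (-3 - 3*4*(-5))**2 = (-3 - 12*(-5))**2 = (-3 + 60)**2 = 57**2 = 3249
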